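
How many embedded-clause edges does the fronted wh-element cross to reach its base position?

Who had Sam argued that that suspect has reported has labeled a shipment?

"who" is extracted from the subject of "labeled".
Boundaries crossed, outermost first: [that], [Ø] — 2 in total.

2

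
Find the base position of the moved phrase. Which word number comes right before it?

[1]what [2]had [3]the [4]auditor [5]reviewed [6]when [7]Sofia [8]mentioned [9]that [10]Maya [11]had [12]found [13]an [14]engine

The displaced element is "what" (word 1).
It functions as the direct object of "reviewed", so the gap sits immediately after word 5 ("reviewed").
Base order: The auditor had reviewed what when Sofia mentioned that Maya had found an engine.

5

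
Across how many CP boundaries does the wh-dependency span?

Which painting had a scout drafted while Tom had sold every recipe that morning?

0

"which painting" originates inside the matrix clause — no clause boundary is crossed.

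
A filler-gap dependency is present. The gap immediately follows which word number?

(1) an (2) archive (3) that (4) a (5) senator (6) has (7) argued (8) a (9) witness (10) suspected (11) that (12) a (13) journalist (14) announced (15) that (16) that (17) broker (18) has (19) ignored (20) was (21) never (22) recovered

The displaced element is "an archive" (word 2).
It is linked across 3 clause boundaries (Ø → that → that).
It functions as the direct object of "ignored", so the gap sits immediately after word 19 ("ignored").
Base order: A senator has argued a witness suspected that a journalist announced that that broker has ignored an archive.

19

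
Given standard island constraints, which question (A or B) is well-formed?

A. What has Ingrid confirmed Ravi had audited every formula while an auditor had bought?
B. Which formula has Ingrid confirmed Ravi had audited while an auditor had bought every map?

B

In A, the wh-phrase is extracted from inside an adjunct island (introduced by "while"), which blocks movement.
In B, the extraction path crosses only that-complement boundaries, which are transparent.
So B is grammatical.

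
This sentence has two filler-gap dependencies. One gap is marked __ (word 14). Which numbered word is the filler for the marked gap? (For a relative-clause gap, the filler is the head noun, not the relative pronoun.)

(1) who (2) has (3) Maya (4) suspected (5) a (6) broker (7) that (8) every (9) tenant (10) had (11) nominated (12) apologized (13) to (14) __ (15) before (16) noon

The marked gap is the object of the preposition "to" of "apologized".
Its filler is the fronted wh-phrase "who", at word 1.
(The other dependency links word 6 to a gap after word 11.)

1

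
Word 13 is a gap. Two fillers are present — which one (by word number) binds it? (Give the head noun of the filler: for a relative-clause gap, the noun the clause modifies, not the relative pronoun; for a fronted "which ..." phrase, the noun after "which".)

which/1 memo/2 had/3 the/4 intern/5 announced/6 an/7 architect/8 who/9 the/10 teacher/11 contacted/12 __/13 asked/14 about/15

8

The marked gap is inside the relative clause, the direct object of "contacted".
Its filler is the head noun "architect" (via "who"), at word 8.
(The other dependency links word 2 to a gap after word 15.)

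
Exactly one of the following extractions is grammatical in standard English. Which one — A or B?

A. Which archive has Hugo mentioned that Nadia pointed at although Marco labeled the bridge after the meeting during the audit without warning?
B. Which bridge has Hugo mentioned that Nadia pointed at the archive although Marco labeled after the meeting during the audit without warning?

A

In B, the wh-phrase is extracted from inside an adjunct island (introduced by "although"), which blocks movement.
In A, the extraction path crosses only that-complement boundaries, which are transparent.
So A is grammatical.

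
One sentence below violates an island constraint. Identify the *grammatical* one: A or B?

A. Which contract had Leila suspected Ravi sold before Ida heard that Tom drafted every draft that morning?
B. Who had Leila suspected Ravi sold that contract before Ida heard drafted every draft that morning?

In B, the wh-phrase is extracted from inside an adjunct island (introduced by "before"), which blocks movement.
In A, the extraction path crosses only that-complement boundaries, which are transparent.
So A is grammatical.

A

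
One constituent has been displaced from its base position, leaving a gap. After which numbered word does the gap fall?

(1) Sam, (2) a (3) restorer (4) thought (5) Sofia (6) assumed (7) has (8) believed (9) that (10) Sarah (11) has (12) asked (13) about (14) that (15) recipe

6

The displaced element is "Sam" (word 1).
It is linked across 2 clause boundaries (Ø → Ø).
It functions as the subject of "believed", so the gap sits immediately after word 6 ("assumed").
Base order: A restorer thought Sofia assumed Sam has believed that Sarah has asked about that recipe.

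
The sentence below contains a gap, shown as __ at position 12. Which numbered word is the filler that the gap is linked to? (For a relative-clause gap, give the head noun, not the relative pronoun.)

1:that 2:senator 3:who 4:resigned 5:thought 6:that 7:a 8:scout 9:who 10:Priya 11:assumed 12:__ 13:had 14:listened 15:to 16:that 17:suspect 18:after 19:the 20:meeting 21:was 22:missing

8

The gap at 12 is the subject of "listened", inside a relative clause.
The relative pronoun is "who" (word 9); it is bound by the head noun immediately before it.
Its filler is the head noun "scout", at word 8.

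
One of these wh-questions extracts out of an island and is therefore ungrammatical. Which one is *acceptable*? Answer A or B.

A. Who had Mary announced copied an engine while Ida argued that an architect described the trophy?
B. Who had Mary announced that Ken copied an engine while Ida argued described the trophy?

A

In B, the wh-phrase is extracted from inside an adjunct island (introduced by "while"), which blocks movement.
In A, the extraction path crosses only that-complement boundaries, which are transparent.
So A is grammatical.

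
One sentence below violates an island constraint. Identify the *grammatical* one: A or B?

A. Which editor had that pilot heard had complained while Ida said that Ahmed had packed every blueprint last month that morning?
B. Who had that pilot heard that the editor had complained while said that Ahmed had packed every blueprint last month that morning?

In B, the wh-phrase is extracted from inside an adjunct island (introduced by "while"), which blocks movement.
In A, the extraction path crosses only that-complement boundaries, which are transparent.
So A is grammatical.

A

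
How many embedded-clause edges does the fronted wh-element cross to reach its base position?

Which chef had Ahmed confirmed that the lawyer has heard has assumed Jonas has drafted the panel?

2

"which chef" is extracted from the subject of "assumed".
Boundaries crossed, outermost first: [that], [Ø] — 2 in total.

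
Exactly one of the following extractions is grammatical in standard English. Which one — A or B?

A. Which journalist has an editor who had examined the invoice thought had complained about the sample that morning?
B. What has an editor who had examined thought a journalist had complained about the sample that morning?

A

In B, the wh-phrase is extracted from inside a complex-NP island (relative clause) (introduced by "who"), which blocks movement.
In A, the extraction path crosses only that-complement boundaries, which are transparent.
So A is grammatical.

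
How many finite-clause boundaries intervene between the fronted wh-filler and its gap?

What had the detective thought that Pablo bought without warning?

"what" is extracted from the object of "bought".
Boundaries crossed, outermost first: [that] — 1 in total.

1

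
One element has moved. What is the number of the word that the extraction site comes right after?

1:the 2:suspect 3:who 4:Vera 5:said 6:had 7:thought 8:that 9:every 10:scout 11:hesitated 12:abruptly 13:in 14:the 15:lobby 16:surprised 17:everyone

The displaced element is "the suspect" (word 2).
It is linked across 1 clause boundary (Ø).
It functions as the subject of "thought", so the gap sits immediately after word 5 ("said").
Base order: Vera said that the suspect had thought that every scout hesitated abruptly in the lobby.

5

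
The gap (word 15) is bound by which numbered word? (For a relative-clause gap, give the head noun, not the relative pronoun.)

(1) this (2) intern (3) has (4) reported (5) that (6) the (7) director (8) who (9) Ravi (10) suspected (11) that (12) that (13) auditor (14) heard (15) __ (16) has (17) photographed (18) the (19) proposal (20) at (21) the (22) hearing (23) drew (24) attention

The gap at 15 is the subject of "photographed", inside a relative clause.
The relative pronoun is "who" (word 8); it is bound by the head noun immediately before it.
Its filler is the head noun "director", at word 7.

7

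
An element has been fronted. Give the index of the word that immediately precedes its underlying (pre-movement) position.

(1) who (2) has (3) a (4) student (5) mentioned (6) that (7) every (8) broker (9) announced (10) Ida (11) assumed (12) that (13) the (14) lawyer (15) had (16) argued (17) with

17

The displaced element is "who" (word 1).
It is linked across 3 clause boundaries (that → Ø → that).
It functions as the object of the preposition "with" of "argued", so the gap sits immediately after word 17 ("with").
Base order: A student has mentioned that every broker announced Ida assumed that the lawyer had argued with who.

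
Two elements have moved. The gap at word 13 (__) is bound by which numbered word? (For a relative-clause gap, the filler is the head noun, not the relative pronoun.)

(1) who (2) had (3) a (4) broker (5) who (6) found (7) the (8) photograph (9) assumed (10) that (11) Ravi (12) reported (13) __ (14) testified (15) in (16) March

The marked gap is the subject of "testified".
Its filler is the fronted wh-phrase "who", at word 1.
(The other dependency links word 4 to a gap after word 5.)

1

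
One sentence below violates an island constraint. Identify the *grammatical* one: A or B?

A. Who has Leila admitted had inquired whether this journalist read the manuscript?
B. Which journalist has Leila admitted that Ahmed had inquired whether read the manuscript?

In B, the wh-phrase is extracted from inside a wh-island (introduced by "whether"), which blocks movement.
In A, the extraction path crosses only that-complement boundaries, which are transparent.
So A is grammatical.

A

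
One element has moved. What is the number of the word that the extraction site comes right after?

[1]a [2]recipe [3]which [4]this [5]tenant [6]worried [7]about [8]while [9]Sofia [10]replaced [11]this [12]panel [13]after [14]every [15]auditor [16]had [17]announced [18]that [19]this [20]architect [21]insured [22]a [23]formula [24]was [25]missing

The displaced element is "a recipe" (word 2).
It functions as the object of the preposition "about" of "worried", so the gap sits immediately after word 7 ("about").
Base order: This tenant worried about a recipe while Sofia replaced this panel after every auditor had announced that this architect insured a formula.

7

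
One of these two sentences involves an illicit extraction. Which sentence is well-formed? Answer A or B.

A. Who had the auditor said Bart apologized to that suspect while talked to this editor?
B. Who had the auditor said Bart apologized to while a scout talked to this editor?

B

In A, the wh-phrase is extracted from inside an adjunct island (introduced by "while"), which blocks movement.
In B, the extraction path crosses only that-complement boundaries, which are transparent.
So B is grammatical.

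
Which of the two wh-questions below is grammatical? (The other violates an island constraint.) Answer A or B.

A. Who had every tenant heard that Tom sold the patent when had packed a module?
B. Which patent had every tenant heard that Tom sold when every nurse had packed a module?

In A, the wh-phrase is extracted from inside an adjunct island (introduced by "when"), which blocks movement.
In B, the extraction path crosses only that-complement boundaries, which are transparent.
So B is grammatical.

B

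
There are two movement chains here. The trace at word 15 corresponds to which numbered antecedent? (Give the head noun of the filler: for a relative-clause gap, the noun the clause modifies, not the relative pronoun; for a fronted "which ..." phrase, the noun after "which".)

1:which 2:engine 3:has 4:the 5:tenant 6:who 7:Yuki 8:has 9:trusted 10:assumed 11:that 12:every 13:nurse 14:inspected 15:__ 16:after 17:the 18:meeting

The marked gap is the direct object of "inspected".
Its filler is the fronted wh-phrase "which engine", at word 2.
(The other dependency links word 5 to a gap after word 9.)

2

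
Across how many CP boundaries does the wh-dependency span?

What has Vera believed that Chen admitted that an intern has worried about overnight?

2

"what" is extracted from the PP object of "worried".
Boundaries crossed, outermost first: [that], [that] — 2 in total.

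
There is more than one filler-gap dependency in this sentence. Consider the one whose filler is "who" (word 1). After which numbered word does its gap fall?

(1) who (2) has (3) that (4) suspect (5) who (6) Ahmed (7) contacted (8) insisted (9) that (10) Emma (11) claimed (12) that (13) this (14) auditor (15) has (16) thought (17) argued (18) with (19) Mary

16

The displaced element is "who" (word 1).
It is linked across 3 clause boundaries (that → that → Ø).
It functions as the subject of "argued", so the gap sits immediately after word 16 ("thought").
Base order: That suspect who Ahmed contacted has insisted that Emma claimed that this auditor has thought that who argued with Mary.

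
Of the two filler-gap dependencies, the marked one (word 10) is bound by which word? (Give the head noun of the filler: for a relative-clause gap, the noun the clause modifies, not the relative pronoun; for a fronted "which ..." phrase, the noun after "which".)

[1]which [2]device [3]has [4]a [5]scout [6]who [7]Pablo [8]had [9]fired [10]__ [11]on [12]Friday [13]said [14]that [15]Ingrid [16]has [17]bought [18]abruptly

The marked gap is inside the relative clause, the direct object of "fired".
Its filler is the head noun "scout" (via "who"), at word 5.
(The other dependency links word 2 to a gap after word 17.)

5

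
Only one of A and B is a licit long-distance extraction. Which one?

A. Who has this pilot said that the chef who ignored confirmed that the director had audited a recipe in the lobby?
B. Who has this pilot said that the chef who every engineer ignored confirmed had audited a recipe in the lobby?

B

In A, the wh-phrase is extracted from inside a complex-NP island (relative clause) (introduced by "who"), which blocks movement.
In B, the extraction path crosses only that-complement boundaries, which are transparent.
So B is grammatical.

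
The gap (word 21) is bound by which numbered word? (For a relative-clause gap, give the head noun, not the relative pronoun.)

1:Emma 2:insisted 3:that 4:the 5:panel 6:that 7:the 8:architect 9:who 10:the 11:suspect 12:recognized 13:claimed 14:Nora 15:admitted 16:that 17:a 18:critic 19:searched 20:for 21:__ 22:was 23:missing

5

The gap at 21 is the prepositional object of "searched", inside a relative clause.
The relative pronoun is "that" (word 6); it is bound by the head noun immediately before it.
Its filler is the head noun "panel", at word 5.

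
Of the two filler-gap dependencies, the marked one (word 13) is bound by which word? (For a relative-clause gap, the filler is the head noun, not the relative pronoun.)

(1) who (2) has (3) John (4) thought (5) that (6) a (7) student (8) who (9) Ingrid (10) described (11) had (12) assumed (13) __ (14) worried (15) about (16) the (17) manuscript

1

The marked gap is the subject of "worried".
Its filler is the fronted wh-phrase "who", at word 1.
(The other dependency links word 7 to a gap after word 10.)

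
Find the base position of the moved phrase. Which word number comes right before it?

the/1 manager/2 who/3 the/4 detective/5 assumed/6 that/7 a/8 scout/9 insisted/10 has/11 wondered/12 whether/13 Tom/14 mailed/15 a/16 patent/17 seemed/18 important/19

The displaced element is "the manager" (word 2).
It is linked across 2 clause boundaries (that → Ø).
It functions as the subject of "wondered", so the gap sits immediately after word 10 ("insisted").
Base order: The detective assumed that a scout insisted the manager has wondered whether Tom mailed a patent.

10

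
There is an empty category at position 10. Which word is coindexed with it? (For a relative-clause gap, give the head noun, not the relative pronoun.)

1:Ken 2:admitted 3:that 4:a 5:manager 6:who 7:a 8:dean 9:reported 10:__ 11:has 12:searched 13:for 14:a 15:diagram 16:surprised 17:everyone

The gap at 10 is the subject of "searched", inside a relative clause.
The relative pronoun is "who" (word 6); it is bound by the head noun immediately before it.
Its filler is the head noun "manager", at word 5.

5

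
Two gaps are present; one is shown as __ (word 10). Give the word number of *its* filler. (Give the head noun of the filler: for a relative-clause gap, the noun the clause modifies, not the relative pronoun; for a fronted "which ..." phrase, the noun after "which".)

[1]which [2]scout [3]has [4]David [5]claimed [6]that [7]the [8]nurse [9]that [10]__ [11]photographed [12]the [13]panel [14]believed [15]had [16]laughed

The marked gap is inside the relative clause, the subject of "photographed".
Its filler is the head noun "nurse" (via "that"), at word 8.
(The other dependency links word 2 to a gap after word 14.)

8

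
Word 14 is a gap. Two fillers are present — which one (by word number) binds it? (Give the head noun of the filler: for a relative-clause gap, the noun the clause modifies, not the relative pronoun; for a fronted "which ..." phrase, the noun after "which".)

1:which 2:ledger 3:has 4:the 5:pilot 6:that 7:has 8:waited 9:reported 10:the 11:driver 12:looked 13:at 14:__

2

The marked gap is the object of the preposition "at" of "looked".
Its filler is the fronted wh-phrase "which ledger", at word 2.
(The other dependency links word 5 to a gap after word 6.)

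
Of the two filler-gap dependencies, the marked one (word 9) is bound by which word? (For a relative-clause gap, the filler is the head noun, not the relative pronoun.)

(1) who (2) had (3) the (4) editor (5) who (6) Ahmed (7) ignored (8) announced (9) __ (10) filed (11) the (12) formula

1

The marked gap is the subject of "filed".
Its filler is the fronted wh-phrase "who", at word 1.
(The other dependency links word 4 to a gap after word 7.)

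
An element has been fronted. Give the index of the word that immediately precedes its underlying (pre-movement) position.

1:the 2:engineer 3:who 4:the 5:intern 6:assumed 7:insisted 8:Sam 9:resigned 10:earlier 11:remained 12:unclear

The displaced element is "the engineer" (word 2).
It is linked across 1 clause boundary (Ø).
It functions as the subject of "insisted", so the gap sits immediately after word 6 ("assumed").
Base order: The intern assumed that the engineer insisted Sam resigned earlier.

6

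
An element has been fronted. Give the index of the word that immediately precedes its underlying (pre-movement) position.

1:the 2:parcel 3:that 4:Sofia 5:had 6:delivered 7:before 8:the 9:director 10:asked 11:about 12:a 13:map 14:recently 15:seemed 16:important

The displaced element is "the parcel" (word 2).
It functions as the direct object of "delivered", so the gap sits immediately after word 6 ("delivered").
Base order: Sofia had delivered the parcel before the director asked about a map recently.

6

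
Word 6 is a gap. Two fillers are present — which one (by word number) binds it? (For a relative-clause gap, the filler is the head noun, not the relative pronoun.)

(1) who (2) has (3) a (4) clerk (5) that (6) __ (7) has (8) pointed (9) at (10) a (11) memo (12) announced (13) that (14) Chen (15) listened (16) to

4

The marked gap is inside the relative clause, the subject of "pointed".
Its filler is the head noun "clerk" (via "that"), at word 4.
(The other dependency links word 1 to a gap after word 16.)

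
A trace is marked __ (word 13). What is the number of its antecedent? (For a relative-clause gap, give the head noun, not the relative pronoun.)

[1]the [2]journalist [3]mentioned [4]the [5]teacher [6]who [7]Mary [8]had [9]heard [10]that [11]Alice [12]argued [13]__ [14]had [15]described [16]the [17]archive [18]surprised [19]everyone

The gap at 13 is the subject of "described", inside a relative clause.
The relative pronoun is "who" (word 6); it is bound by the head noun immediately before it.
Its filler is the head noun "teacher", at word 5.

5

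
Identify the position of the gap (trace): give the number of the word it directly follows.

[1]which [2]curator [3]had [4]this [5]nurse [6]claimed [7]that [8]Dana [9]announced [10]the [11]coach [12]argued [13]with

13

The displaced element is "which curator" (word 2).
It is linked across 2 clause boundaries (that → Ø).
It functions as the object of the preposition "with" of "argued", so the gap sits immediately after word 13 ("with").
Base order: This nurse had claimed that Dana announced the coach argued with which curator.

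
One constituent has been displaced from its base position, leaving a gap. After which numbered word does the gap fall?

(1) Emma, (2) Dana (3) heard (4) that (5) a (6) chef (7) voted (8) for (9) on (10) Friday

The displaced element is "Emma" (word 1).
It is linked across 1 clause boundary (that).
It functions as the object of the preposition "for" of "voted", so the gap sits immediately after word 8 ("for").
Base order: Dana heard that a chef voted for Emma on Friday.

8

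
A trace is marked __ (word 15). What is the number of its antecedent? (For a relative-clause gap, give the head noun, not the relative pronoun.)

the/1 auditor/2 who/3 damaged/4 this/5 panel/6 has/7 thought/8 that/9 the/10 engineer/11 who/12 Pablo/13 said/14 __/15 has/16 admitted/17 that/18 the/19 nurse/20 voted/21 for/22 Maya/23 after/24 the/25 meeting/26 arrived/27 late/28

11

The gap at 15 is the subject of "admitted", inside a relative clause.
The relative pronoun is "who" (word 12); it is bound by the head noun immediately before it.
Its filler is the head noun "engineer", at word 11.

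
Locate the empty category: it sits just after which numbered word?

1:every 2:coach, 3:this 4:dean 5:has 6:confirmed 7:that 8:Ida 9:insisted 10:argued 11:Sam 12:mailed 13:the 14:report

The displaced element is "every coach" (word 2).
It is linked across 2 clause boundaries (that → Ø).
It functions as the subject of "argued", so the gap sits immediately after word 9 ("insisted").
Base order: This dean has confirmed that Ida insisted that every coach argued Sam mailed the report.

9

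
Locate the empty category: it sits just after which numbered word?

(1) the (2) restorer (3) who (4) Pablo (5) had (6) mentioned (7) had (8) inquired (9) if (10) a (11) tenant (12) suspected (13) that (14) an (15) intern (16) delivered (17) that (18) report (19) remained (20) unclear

6

The displaced element is "the restorer" (word 2).
It is linked across 1 clause boundary (Ø).
It functions as the subject of "inquired", so the gap sits immediately after word 6 ("mentioned").
Base order: Pablo had mentioned that the restorer had inquired if a tenant suspected that an intern delivered that report.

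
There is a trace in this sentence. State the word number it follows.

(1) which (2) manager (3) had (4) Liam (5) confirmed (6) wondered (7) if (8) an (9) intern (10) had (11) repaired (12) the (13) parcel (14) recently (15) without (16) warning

The displaced element is "which manager" (word 2).
It is linked across 1 clause boundary (Ø).
It functions as the subject of "wondered", so the gap sits immediately after word 5 ("confirmed").
Base order: Liam had confirmed that which manager wondered if an intern had repaired the parcel recently without warning.

5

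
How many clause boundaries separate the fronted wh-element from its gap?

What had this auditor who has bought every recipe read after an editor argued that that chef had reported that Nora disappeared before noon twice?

0

"what" originates inside the matrix clause — no clause boundary is crossed.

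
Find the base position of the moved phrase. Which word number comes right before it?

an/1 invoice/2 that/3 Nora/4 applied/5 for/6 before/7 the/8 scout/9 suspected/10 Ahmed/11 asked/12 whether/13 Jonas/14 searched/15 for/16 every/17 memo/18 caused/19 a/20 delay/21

The displaced element is "an invoice" (word 2).
It functions as the object of the preposition "for" of "applied", so the gap sits immediately after word 6 ("for").
Base order: Nora applied for an invoice before the scout suspected Ahmed asked whether Jonas searched for every memo.

6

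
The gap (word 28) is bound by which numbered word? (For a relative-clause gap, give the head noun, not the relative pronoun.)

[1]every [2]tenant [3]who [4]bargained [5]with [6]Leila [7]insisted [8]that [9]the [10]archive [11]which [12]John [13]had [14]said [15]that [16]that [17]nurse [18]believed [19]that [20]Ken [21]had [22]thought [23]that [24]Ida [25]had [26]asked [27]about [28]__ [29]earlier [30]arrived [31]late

The gap at 28 is the prepositional object of "asked", inside a relative clause.
The relative pronoun is "which" (word 11); it is bound by the head noun immediately before it.
Its filler is the head noun "archive", at word 10.

10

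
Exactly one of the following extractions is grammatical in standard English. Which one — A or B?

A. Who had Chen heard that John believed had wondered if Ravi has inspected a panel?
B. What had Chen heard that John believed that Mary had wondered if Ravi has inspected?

In B, the wh-phrase is extracted from inside a wh-island (introduced by "if"), which blocks movement.
In A, the extraction path crosses only that-complement boundaries, which are transparent.
So A is grammatical.

A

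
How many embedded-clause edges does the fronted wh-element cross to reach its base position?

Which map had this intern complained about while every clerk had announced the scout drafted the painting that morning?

"which map" originates inside the matrix clause — no clause boundary is crossed.

0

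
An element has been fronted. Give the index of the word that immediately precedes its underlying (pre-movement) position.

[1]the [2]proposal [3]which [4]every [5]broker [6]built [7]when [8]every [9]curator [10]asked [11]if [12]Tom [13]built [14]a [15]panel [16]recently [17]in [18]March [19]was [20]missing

The displaced element is "the proposal" (word 2).
It functions as the direct object of "built", so the gap sits immediately after word 6 ("built").
Base order: Every broker built the proposal when every curator asked if Tom built a panel recently in March.

6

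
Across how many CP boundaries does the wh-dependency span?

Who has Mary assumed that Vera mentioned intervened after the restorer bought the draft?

"who" is extracted from the subject of "intervened".
Boundaries crossed, outermost first: [that], [Ø] — 2 in total.

2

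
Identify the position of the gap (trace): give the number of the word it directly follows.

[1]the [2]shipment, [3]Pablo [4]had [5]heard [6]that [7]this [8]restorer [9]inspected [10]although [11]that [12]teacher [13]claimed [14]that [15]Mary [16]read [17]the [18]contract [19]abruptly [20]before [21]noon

9

The displaced element is "the shipment" (word 2).
It is linked across 1 clause boundary (that).
It functions as the direct object of "inspected", so the gap sits immediately after word 9 ("inspected").
Base order: Pablo had heard that this restorer inspected the shipment although that teacher claimed that Mary read the contract abruptly before noon.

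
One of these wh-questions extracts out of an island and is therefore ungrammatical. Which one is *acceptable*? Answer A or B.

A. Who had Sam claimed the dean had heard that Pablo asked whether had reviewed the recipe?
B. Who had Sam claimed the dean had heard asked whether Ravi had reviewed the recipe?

B

In A, the wh-phrase is extracted from inside a wh-island (introduced by "whether"), which blocks movement.
In B, the extraction path crosses only that-complement boundaries, which are transparent.
So B is grammatical.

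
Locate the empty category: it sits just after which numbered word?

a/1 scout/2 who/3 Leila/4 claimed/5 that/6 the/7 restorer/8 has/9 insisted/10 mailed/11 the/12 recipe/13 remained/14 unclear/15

10

The displaced element is "a scout" (word 2).
It is linked across 2 clause boundaries (that → Ø).
It functions as the subject of "mailed", so the gap sits immediately after word 10 ("insisted").
Base order: Leila claimed that the restorer has insisted a scout mailed the recipe.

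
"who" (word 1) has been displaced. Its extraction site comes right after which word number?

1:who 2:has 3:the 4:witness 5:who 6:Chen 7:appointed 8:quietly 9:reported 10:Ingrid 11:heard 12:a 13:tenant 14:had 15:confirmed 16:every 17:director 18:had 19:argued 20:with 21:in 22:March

The displaced element is "who" (word 1).
It is linked across 3 clause boundaries (Ø → Ø → Ø).
It functions as the object of the preposition "with" of "argued", so the gap sits immediately after word 20 ("with").
Base order: The witness who Chen appointed quietly has reported Ingrid heard a tenant had confirmed every director had argued with who in March.

20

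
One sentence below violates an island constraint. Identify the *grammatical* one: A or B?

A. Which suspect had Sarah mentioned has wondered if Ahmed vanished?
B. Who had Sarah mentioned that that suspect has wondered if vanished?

In B, the wh-phrase is extracted from inside a wh-island (introduced by "if"), which blocks movement.
In A, the extraction path crosses only that-complement boundaries, which are transparent.
So A is grammatical.

A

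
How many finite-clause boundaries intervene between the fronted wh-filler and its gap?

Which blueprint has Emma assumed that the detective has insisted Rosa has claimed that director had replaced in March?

3

"which blueprint" is extracted from the object of "replaced".
Boundaries crossed, outermost first: [that], [Ø], [Ø] — 3 in total.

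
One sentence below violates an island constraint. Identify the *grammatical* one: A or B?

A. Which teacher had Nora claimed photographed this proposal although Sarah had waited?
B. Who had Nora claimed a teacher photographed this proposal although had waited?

A

In B, the wh-phrase is extracted from inside an adjunct island (introduced by "although"), which blocks movement.
In A, the extraction path crosses only that-complement boundaries, which are transparent.
So A is grammatical.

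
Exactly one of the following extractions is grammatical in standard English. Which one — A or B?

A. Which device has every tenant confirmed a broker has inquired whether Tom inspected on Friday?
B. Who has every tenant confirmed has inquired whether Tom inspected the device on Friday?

B

In A, the wh-phrase is extracted from inside a wh-island (introduced by "whether"), which blocks movement.
In B, the extraction path crosses only that-complement boundaries, which are transparent.
So B is grammatical.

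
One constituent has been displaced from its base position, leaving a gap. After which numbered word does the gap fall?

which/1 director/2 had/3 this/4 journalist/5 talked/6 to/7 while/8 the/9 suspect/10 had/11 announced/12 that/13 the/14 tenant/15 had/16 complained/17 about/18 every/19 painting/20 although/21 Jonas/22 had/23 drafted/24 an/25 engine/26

7

The displaced element is "which director" (word 2).
It functions as the object of the preposition "to" of "talked", so the gap sits immediately after word 7 ("to").
Base order: This journalist had talked to which director while the suspect had announced that the tenant had complained about every painting although Jonas had drafted an engine.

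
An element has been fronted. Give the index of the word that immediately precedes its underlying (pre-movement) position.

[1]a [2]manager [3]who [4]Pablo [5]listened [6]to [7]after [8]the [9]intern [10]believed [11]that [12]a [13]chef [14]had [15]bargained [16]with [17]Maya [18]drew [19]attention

The displaced element is "a manager" (word 2).
It functions as the object of the preposition "to" of "listened", so the gap sits immediately after word 6 ("to").
Base order: Pablo listened to a manager after the intern believed that a chef had bargained with Maya.

6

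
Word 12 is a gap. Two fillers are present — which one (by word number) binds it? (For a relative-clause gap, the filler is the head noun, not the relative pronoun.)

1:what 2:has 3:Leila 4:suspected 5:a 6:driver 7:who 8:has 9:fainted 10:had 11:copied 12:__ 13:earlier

The marked gap is the direct object of "copied".
Its filler is the fronted wh-phrase "what", at word 1.
(The other dependency links word 6 to a gap after word 7.)

1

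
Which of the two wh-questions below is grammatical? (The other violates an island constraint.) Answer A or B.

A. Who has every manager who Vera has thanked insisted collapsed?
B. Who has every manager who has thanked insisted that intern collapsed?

A

In B, the wh-phrase is extracted from inside a complex-NP island (relative clause) (introduced by "who"), which blocks movement.
In A, the extraction path crosses only that-complement boundaries, which are transparent.
So A is grammatical.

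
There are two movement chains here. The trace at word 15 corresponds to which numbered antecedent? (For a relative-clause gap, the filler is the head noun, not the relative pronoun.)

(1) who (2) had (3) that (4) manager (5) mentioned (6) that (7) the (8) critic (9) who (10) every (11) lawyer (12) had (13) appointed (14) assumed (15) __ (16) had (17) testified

1

The marked gap is the subject of "testified".
Its filler is the fronted wh-phrase "who", at word 1.
(The other dependency links word 8 to a gap after word 13.)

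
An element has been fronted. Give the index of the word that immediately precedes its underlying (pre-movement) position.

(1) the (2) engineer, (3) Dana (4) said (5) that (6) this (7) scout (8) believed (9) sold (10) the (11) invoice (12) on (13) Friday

8

The displaced element is "the engineer" (word 2).
It is linked across 2 clause boundaries (that → Ø).
It functions as the subject of "sold", so the gap sits immediately after word 8 ("believed").
Base order: Dana said that this scout believed that the engineer sold the invoice on Friday.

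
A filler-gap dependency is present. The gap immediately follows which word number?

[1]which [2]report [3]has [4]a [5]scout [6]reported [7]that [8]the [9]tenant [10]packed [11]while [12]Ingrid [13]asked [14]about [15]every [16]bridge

10

The displaced element is "which report" (word 2).
It is linked across 1 clause boundary (that).
It functions as the direct object of "packed", so the gap sits immediately after word 10 ("packed").
Base order: A scout has reported that the tenant packed which report while Ingrid asked about every bridge.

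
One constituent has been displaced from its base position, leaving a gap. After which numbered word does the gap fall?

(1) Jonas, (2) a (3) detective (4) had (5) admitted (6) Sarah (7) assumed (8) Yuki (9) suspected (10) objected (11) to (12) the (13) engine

9

The displaced element is "Jonas" (word 1).
It is linked across 3 clause boundaries (Ø → Ø → Ø).
It functions as the subject of "objected", so the gap sits immediately after word 9 ("suspected").
Base order: A detective had admitted Sarah assumed Yuki suspected Jonas objected to the engine.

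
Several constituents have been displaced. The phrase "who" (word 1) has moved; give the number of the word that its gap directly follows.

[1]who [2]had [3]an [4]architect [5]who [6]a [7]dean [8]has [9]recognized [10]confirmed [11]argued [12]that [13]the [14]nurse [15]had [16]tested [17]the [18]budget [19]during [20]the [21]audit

The displaced element is "who" (word 1).
It is linked across 1 clause boundary (Ø).
It functions as the subject of "argued", so the gap sits immediately after word 10 ("confirmed").
Base order: An architect who a dean has recognized had confirmed who argued that the nurse had tested the budget during the audit.

10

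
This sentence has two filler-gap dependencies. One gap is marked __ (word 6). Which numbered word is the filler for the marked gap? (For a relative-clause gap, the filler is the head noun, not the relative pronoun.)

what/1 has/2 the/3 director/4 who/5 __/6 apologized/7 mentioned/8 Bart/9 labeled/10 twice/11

4

The marked gap is inside the relative clause, the subject of "apologized".
Its filler is the head noun "director" (via "who"), at word 4.
(The other dependency links word 1 to a gap after word 10.)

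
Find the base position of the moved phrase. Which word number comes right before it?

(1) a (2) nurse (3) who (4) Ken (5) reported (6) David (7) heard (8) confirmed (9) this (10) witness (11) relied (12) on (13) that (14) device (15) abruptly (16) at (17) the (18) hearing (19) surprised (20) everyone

The displaced element is "a nurse" (word 2).
It is linked across 2 clause boundaries (Ø → Ø).
It functions as the subject of "confirmed", so the gap sits immediately after word 7 ("heard").
Base order: Ken reported David heard a nurse confirmed this witness relied on that device abruptly at the hearing.

7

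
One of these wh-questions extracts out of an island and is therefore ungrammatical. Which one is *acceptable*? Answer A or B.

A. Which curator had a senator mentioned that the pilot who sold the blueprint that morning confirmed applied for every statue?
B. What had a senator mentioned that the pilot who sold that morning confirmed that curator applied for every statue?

A

In B, the wh-phrase is extracted from inside a complex-NP island (relative clause) (introduced by "who"), which blocks movement.
In A, the extraction path crosses only that-complement boundaries, which are transparent.
So A is grammatical.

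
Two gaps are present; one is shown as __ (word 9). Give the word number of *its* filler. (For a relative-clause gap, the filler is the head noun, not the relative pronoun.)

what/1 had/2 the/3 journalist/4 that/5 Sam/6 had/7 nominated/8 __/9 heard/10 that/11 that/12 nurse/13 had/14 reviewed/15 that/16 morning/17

4

The marked gap is inside the relative clause, the direct object of "nominated".
Its filler is the head noun "journalist" (via "that"), at word 4.
(The other dependency links word 1 to a gap after word 15.)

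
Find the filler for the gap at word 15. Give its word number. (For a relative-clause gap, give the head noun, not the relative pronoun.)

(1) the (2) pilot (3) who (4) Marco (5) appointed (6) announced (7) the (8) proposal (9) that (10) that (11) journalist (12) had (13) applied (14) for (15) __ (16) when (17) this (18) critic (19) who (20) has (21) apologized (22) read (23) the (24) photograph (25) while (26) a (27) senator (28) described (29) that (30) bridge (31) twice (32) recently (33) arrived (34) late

8

The gap at 15 is the prepositional object of "applied", inside a relative clause.
The relative pronoun is "that" (word 9); it is bound by the head noun immediately before it.
Its filler is the head noun "proposal", at word 8.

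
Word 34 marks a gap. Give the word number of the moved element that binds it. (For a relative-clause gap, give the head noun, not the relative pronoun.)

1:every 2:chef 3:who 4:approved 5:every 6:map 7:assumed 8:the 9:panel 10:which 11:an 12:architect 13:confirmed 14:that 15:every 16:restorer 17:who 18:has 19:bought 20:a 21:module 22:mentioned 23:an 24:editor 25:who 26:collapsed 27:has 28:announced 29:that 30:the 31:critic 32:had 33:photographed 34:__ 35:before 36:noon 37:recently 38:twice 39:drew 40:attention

The gap at 34 is the object of "photographed", inside a relative clause.
The relative pronoun is "which" (word 10); it is bound by the head noun immediately before it.
Its filler is the head noun "panel", at word 9.

9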